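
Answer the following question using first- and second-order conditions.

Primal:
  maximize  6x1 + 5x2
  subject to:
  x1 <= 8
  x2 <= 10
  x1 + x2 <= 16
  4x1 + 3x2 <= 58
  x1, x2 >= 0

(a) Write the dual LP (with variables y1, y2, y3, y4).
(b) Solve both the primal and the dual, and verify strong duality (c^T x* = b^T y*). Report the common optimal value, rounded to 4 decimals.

The standard primal-dual pair for 'max c^T x s.t. A x <= b, x >= 0' is:
  Dual:  min b^T y  s.t.  A^T y >= c,  y >= 0.

So the dual LP is:
  minimize  8y1 + 10y2 + 16y3 + 58y4
  subject to:
    y1 + y3 + 4y4 >= 6
    y2 + y3 + 3y4 >= 5
    y1, y2, y3, y4 >= 0

Solving the primal: x* = (8, 8).
  primal value c^T x* = 88.
Solving the dual: y* = (1, 0, 5, 0).
  dual value b^T y* = 88.
Strong duality: c^T x* = b^T y*. Confirmed.

88


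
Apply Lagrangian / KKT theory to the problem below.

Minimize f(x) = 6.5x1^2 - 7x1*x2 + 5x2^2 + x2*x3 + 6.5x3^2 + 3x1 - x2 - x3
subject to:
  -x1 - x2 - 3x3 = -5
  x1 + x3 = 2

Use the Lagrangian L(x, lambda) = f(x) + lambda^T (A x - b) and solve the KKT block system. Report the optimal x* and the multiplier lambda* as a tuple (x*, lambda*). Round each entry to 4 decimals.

Form the Lagrangian:
  L(x, lambda) = (1/2) x^T Q x + c^T x + lambda^T (A x - b)
Stationarity (grad_x L = 0): Q x + c + A^T lambda = 0.
Primal feasibility: A x = b.

This gives the KKT block system:
  [ Q   A^T ] [ x     ]   [-c ]
  [ A    0  ] [ lambda ] = [ b ]

Solving the linear system:
  x*      = (0.9412, 0.8824, 1.0588)
  lambda* = (2.2941, -6.7647)
  f(x*)   = 12.9412

x* = (0.9412, 0.8824, 1.0588), lambda* = (2.2941, -6.7647)


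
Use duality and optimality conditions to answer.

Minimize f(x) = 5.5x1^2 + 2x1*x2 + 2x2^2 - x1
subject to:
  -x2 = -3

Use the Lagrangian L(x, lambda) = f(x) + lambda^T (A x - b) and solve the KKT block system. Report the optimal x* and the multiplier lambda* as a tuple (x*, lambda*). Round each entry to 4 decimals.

Form the Lagrangian:
  L(x, lambda) = (1/2) x^T Q x + c^T x + lambda^T (A x - b)
Stationarity (grad_x L = 0): Q x + c + A^T lambda = 0.
Primal feasibility: A x = b.

This gives the KKT block system:
  [ Q   A^T ] [ x     ]   [-c ]
  [ A    0  ] [ lambda ] = [ b ]

Solving the linear system:
  x*      = (-0.4545, 3)
  lambda* = (11.0909)
  f(x*)   = 16.8636

x* = (-0.4545, 3), lambda* = (11.0909)


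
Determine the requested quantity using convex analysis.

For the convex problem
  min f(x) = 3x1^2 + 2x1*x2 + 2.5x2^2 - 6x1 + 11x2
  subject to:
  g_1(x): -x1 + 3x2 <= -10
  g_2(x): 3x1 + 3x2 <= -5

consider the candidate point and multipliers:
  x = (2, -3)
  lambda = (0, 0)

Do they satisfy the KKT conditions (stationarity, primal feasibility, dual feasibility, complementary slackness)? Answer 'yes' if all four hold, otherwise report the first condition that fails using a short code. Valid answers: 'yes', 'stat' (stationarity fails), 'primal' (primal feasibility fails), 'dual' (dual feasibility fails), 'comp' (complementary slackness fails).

Gradient of f: grad f(x) = Q x + c = (0, 0)
Constraint values g_i(x) = a_i^T x - b_i:
  g_1((2, -3)) = -1
  g_2((2, -3)) = 2
Stationarity residual: grad f(x) + sum_i lambda_i a_i = (0, 0)
  -> stationarity OK
Primal feasibility (all g_i <= 0): FAILS
Dual feasibility (all lambda_i >= 0): OK
Complementary slackness (lambda_i * g_i(x) = 0 for all i): OK

Verdict: the first failing condition is primal_feasibility -> primal.

primal


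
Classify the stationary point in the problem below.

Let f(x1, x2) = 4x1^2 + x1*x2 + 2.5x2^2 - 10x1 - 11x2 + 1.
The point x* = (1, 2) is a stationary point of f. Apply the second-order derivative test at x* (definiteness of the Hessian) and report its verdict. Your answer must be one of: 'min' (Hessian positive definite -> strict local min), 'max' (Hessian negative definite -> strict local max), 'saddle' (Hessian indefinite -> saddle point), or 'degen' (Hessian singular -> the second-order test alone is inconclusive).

Compute the Hessian H = grad^2 f:
  H = [[8, 1], [1, 5]]
Verify stationarity: grad f(x*) = H x* + g = (0, 0).
Eigenvalues of H: 4.6972, 8.3028.
Both eigenvalues > 0, so H is positive definite -> x* is a strict local min.

min


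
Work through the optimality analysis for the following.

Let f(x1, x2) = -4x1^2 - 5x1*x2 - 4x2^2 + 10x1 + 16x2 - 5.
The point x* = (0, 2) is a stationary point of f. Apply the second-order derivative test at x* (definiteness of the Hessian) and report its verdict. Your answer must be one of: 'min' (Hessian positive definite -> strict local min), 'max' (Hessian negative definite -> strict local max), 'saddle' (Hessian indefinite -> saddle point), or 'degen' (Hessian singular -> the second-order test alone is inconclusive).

Compute the Hessian H = grad^2 f:
  H = [[-8, -5], [-5, -8]]
Verify stationarity: grad f(x*) = H x* + g = (0, 0).
Eigenvalues of H: -13, -3.
Both eigenvalues < 0, so H is negative definite -> x* is a strict local max.

max


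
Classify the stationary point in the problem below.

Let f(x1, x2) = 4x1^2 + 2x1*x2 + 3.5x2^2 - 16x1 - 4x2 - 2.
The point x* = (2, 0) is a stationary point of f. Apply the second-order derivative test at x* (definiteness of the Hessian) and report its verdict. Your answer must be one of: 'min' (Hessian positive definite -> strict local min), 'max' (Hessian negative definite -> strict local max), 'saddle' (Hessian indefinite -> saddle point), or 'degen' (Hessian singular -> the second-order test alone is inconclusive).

Compute the Hessian H = grad^2 f:
  H = [[8, 2], [2, 7]]
Verify stationarity: grad f(x*) = H x* + g = (0, 0).
Eigenvalues of H: 5.4384, 9.5616.
Both eigenvalues > 0, so H is positive definite -> x* is a strict local min.

min


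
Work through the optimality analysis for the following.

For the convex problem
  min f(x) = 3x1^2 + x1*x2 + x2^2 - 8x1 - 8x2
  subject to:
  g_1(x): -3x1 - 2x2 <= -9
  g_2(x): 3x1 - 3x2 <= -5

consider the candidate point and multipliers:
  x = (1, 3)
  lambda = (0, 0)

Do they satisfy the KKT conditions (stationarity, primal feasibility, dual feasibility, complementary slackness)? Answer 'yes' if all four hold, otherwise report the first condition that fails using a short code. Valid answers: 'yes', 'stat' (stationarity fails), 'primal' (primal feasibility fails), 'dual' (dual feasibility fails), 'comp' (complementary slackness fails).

Gradient of f: grad f(x) = Q x + c = (1, -1)
Constraint values g_i(x) = a_i^T x - b_i:
  g_1((1, 3)) = 0
  g_2((1, 3)) = -1
Stationarity residual: grad f(x) + sum_i lambda_i a_i = (1, -1)
  -> stationarity FAILS
Primal feasibility (all g_i <= 0): OK
Dual feasibility (all lambda_i >= 0): OK
Complementary slackness (lambda_i * g_i(x) = 0 for all i): OK

Verdict: the first failing condition is stationarity -> stat.

stat


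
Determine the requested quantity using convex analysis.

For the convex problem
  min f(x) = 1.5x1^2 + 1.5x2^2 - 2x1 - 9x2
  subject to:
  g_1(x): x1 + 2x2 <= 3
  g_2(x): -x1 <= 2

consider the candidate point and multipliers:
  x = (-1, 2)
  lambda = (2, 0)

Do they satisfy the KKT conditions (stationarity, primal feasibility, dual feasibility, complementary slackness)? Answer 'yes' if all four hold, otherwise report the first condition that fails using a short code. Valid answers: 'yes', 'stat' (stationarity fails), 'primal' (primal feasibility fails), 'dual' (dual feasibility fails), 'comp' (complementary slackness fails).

Gradient of f: grad f(x) = Q x + c = (-5, -3)
Constraint values g_i(x) = a_i^T x - b_i:
  g_1((-1, 2)) = 0
  g_2((-1, 2)) = -1
Stationarity residual: grad f(x) + sum_i lambda_i a_i = (-3, 1)
  -> stationarity FAILS
Primal feasibility (all g_i <= 0): OK
Dual feasibility (all lambda_i >= 0): OK
Complementary slackness (lambda_i * g_i(x) = 0 for all i): OK

Verdict: the first failing condition is stationarity -> stat.

stat


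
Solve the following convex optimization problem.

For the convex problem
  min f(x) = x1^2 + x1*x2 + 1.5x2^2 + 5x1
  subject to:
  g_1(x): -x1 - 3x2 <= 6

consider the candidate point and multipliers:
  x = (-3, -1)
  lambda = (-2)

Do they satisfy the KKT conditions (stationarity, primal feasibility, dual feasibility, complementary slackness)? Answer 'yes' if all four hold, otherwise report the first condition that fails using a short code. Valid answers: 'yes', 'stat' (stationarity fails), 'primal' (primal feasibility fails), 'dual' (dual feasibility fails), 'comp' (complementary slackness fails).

Gradient of f: grad f(x) = Q x + c = (-2, -6)
Constraint values g_i(x) = a_i^T x - b_i:
  g_1((-3, -1)) = 0
Stationarity residual: grad f(x) + sum_i lambda_i a_i = (0, 0)
  -> stationarity OK
Primal feasibility (all g_i <= 0): OK
Dual feasibility (all lambda_i >= 0): FAILS
Complementary slackness (lambda_i * g_i(x) = 0 for all i): OK

Verdict: the first failing condition is dual_feasibility -> dual.

dual


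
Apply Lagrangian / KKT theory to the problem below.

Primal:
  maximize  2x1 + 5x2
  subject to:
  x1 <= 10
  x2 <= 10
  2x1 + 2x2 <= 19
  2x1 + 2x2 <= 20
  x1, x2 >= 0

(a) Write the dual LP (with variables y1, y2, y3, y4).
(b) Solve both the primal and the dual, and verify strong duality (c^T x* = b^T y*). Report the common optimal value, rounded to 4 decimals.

The standard primal-dual pair for 'max c^T x s.t. A x <= b, x >= 0' is:
  Dual:  min b^T y  s.t.  A^T y >= c,  y >= 0.

So the dual LP is:
  minimize  10y1 + 10y2 + 19y3 + 20y4
  subject to:
    y1 + 2y3 + 2y4 >= 2
    y2 + 2y3 + 2y4 >= 5
    y1, y2, y3, y4 >= 0

Solving the primal: x* = (0, 9.5).
  primal value c^T x* = 47.5.
Solving the dual: y* = (0, 0, 2.5, 0).
  dual value b^T y* = 47.5.
Strong duality: c^T x* = b^T y*. Confirmed.

47.5


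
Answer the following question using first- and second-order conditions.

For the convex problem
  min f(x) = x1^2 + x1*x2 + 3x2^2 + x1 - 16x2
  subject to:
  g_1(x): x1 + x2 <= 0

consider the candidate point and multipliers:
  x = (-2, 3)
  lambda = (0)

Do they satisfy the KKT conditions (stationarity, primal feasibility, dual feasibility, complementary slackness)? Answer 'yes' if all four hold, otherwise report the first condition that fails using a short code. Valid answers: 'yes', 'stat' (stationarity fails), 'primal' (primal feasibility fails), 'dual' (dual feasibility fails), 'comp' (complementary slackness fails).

Gradient of f: grad f(x) = Q x + c = (0, 0)
Constraint values g_i(x) = a_i^T x - b_i:
  g_1((-2, 3)) = 1
Stationarity residual: grad f(x) + sum_i lambda_i a_i = (0, 0)
  -> stationarity OK
Primal feasibility (all g_i <= 0): FAILS
Dual feasibility (all lambda_i >= 0): OK
Complementary slackness (lambda_i * g_i(x) = 0 for all i): OK

Verdict: the first failing condition is primal_feasibility -> primal.

primal


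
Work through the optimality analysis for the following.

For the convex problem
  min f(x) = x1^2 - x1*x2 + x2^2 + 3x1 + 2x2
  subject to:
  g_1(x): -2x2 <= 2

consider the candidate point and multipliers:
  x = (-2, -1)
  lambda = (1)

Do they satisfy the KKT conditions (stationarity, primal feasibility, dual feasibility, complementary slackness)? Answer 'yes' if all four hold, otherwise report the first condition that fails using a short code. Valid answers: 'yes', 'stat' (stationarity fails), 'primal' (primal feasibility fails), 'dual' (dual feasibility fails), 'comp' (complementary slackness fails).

Gradient of f: grad f(x) = Q x + c = (0, 2)
Constraint values g_i(x) = a_i^T x - b_i:
  g_1((-2, -1)) = 0
Stationarity residual: grad f(x) + sum_i lambda_i a_i = (0, 0)
  -> stationarity OK
Primal feasibility (all g_i <= 0): OK
Dual feasibility (all lambda_i >= 0): OK
Complementary slackness (lambda_i * g_i(x) = 0 for all i): OK

Verdict: yes, KKT holds.

yes


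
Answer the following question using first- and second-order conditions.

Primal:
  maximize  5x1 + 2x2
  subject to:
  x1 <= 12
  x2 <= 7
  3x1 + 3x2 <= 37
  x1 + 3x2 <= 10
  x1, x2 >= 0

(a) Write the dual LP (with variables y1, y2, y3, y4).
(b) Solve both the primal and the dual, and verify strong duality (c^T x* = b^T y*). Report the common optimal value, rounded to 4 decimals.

The standard primal-dual pair for 'max c^T x s.t. A x <= b, x >= 0' is:
  Dual:  min b^T y  s.t.  A^T y >= c,  y >= 0.

So the dual LP is:
  minimize  12y1 + 7y2 + 37y3 + 10y4
  subject to:
    y1 + 3y3 + y4 >= 5
    y2 + 3y3 + 3y4 >= 2
    y1, y2, y3, y4 >= 0

Solving the primal: x* = (10, 0).
  primal value c^T x* = 50.
Solving the dual: y* = (0, 0, 0, 5).
  dual value b^T y* = 50.
Strong duality: c^T x* = b^T y*. Confirmed.

50


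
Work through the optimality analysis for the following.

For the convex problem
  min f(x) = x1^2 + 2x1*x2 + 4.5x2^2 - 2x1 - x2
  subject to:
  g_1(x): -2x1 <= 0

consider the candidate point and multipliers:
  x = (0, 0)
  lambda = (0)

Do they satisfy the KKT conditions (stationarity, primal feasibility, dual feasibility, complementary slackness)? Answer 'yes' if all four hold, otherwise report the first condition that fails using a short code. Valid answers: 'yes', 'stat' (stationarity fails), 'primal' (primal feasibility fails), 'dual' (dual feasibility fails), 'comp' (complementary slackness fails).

Gradient of f: grad f(x) = Q x + c = (-2, -1)
Constraint values g_i(x) = a_i^T x - b_i:
  g_1((0, 0)) = 0
Stationarity residual: grad f(x) + sum_i lambda_i a_i = (-2, -1)
  -> stationarity FAILS
Primal feasibility (all g_i <= 0): OK
Dual feasibility (all lambda_i >= 0): OK
Complementary slackness (lambda_i * g_i(x) = 0 for all i): OK

Verdict: the first failing condition is stationarity -> stat.

stat


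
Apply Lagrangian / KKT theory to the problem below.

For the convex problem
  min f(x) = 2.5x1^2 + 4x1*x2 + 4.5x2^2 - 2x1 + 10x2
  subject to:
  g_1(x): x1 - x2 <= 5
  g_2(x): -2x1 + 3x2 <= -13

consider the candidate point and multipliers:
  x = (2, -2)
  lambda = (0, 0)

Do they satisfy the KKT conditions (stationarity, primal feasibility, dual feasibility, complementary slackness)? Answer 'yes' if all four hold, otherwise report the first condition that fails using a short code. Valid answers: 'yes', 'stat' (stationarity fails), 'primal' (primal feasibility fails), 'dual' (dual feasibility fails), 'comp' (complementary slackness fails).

Gradient of f: grad f(x) = Q x + c = (0, 0)
Constraint values g_i(x) = a_i^T x - b_i:
  g_1((2, -2)) = -1
  g_2((2, -2)) = 3
Stationarity residual: grad f(x) + sum_i lambda_i a_i = (0, 0)
  -> stationarity OK
Primal feasibility (all g_i <= 0): FAILS
Dual feasibility (all lambda_i >= 0): OK
Complementary slackness (lambda_i * g_i(x) = 0 for all i): OK

Verdict: the first failing condition is primal_feasibility -> primal.

primal


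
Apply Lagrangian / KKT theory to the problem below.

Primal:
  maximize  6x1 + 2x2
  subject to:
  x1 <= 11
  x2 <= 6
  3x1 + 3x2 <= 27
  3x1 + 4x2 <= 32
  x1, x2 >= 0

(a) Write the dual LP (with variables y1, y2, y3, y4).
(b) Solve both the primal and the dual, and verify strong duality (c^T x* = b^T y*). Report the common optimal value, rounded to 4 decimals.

The standard primal-dual pair for 'max c^T x s.t. A x <= b, x >= 0' is:
  Dual:  min b^T y  s.t.  A^T y >= c,  y >= 0.

So the dual LP is:
  minimize  11y1 + 6y2 + 27y3 + 32y4
  subject to:
    y1 + 3y3 + 3y4 >= 6
    y2 + 3y3 + 4y4 >= 2
    y1, y2, y3, y4 >= 0

Solving the primal: x* = (9, 0).
  primal value c^T x* = 54.
Solving the dual: y* = (0, 0, 2, 0).
  dual value b^T y* = 54.
Strong duality: c^T x* = b^T y*. Confirmed.

54


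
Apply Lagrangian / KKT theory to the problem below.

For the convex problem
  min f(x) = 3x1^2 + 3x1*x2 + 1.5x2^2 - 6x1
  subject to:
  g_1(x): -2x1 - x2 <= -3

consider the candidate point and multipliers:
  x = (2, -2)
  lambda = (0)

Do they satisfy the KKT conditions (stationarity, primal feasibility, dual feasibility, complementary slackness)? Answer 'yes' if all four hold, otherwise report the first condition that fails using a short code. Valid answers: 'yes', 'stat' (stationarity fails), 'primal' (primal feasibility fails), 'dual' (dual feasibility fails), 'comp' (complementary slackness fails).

Gradient of f: grad f(x) = Q x + c = (0, 0)
Constraint values g_i(x) = a_i^T x - b_i:
  g_1((2, -2)) = 1
Stationarity residual: grad f(x) + sum_i lambda_i a_i = (0, 0)
  -> stationarity OK
Primal feasibility (all g_i <= 0): FAILS
Dual feasibility (all lambda_i >= 0): OK
Complementary slackness (lambda_i * g_i(x) = 0 for all i): OK

Verdict: the first failing condition is primal_feasibility -> primal.

primal


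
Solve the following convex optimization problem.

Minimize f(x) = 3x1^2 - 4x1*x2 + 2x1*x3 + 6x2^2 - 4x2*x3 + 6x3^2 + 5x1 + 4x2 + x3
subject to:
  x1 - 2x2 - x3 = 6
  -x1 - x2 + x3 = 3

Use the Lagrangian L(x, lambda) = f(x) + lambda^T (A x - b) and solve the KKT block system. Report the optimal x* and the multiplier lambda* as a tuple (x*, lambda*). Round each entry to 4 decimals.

Form the Lagrangian:
  L(x, lambda) = (1/2) x^T Q x + c^T x + lambda^T (A x - b)
Stationarity (grad_x L = 0): Q x + c + A^T lambda = 0.
Primal feasibility: A x = b.

This gives the KKT block system:
  [ Q   A^T ] [ x     ]   [-c ]
  [ A    0  ] [ lambda ] = [ b ]

Solving the linear system:
  x*      = (-1.3636, -3, -1.3636)
  lambda* = (-9.0606, -2.9697)
  f(x*)   = 21.5455

x* = (-1.3636, -3, -1.3636), lambda* = (-9.0606, -2.9697)


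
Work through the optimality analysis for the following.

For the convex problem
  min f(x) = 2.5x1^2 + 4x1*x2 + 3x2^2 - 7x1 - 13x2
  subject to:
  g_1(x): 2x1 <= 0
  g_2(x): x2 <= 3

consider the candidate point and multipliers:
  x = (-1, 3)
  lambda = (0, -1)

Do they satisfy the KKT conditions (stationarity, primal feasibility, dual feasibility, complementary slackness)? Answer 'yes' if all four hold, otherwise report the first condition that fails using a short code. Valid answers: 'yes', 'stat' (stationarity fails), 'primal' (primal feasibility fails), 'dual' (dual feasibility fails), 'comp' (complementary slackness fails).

Gradient of f: grad f(x) = Q x + c = (0, 1)
Constraint values g_i(x) = a_i^T x - b_i:
  g_1((-1, 3)) = -2
  g_2((-1, 3)) = 0
Stationarity residual: grad f(x) + sum_i lambda_i a_i = (0, 0)
  -> stationarity OK
Primal feasibility (all g_i <= 0): OK
Dual feasibility (all lambda_i >= 0): FAILS
Complementary slackness (lambda_i * g_i(x) = 0 for all i): OK

Verdict: the first failing condition is dual_feasibility -> dual.

dual


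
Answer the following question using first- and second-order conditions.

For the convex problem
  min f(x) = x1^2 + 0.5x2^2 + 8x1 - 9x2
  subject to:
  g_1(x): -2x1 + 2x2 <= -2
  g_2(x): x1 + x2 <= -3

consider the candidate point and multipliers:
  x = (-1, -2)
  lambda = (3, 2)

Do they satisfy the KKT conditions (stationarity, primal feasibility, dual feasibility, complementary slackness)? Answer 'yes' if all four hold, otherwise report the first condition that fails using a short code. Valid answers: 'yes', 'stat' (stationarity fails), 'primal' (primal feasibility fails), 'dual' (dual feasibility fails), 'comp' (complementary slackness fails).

Gradient of f: grad f(x) = Q x + c = (6, -11)
Constraint values g_i(x) = a_i^T x - b_i:
  g_1((-1, -2)) = 0
  g_2((-1, -2)) = 0
Stationarity residual: grad f(x) + sum_i lambda_i a_i = (2, -3)
  -> stationarity FAILS
Primal feasibility (all g_i <= 0): OK
Dual feasibility (all lambda_i >= 0): OK
Complementary slackness (lambda_i * g_i(x) = 0 for all i): OK

Verdict: the first failing condition is stationarity -> stat.

stat


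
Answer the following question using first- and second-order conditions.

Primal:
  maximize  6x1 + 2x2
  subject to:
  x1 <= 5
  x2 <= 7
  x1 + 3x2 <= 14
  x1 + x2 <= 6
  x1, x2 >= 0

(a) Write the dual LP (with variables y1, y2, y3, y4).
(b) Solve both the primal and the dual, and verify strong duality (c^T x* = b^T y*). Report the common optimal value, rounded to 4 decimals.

The standard primal-dual pair for 'max c^T x s.t. A x <= b, x >= 0' is:
  Dual:  min b^T y  s.t.  A^T y >= c,  y >= 0.

So the dual LP is:
  minimize  5y1 + 7y2 + 14y3 + 6y4
  subject to:
    y1 + y3 + y4 >= 6
    y2 + 3y3 + y4 >= 2
    y1, y2, y3, y4 >= 0

Solving the primal: x* = (5, 1).
  primal value c^T x* = 32.
Solving the dual: y* = (4, 0, 0, 2).
  dual value b^T y* = 32.
Strong duality: c^T x* = b^T y*. Confirmed.

32


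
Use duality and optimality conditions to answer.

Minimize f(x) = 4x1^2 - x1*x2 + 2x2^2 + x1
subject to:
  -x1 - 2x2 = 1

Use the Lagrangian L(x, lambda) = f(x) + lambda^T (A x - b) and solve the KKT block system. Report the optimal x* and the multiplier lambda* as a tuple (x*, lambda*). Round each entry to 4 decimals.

Form the Lagrangian:
  L(x, lambda) = (1/2) x^T Q x + c^T x + lambda^T (A x - b)
Stationarity (grad_x L = 0): Q x + c + A^T lambda = 0.
Primal feasibility: A x = b.

This gives the KKT block system:
  [ Q   A^T ] [ x     ]   [-c ]
  [ A    0  ] [ lambda ] = [ b ]

Solving the linear system:
  x*      = (-0.25, -0.375)
  lambda* = (-0.625)
  f(x*)   = 0.1875

x* = (-0.25, -0.375), lambda* = (-0.625)


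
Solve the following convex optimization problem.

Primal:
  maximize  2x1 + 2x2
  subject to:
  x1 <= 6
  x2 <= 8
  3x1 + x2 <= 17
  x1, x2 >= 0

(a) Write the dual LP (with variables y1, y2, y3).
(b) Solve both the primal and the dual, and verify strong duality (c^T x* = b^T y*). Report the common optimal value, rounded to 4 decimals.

The standard primal-dual pair for 'max c^T x s.t. A x <= b, x >= 0' is:
  Dual:  min b^T y  s.t.  A^T y >= c,  y >= 0.

So the dual LP is:
  minimize  6y1 + 8y2 + 17y3
  subject to:
    y1 + 3y3 >= 2
    y2 + y3 >= 2
    y1, y2, y3 >= 0

Solving the primal: x* = (3, 8).
  primal value c^T x* = 22.
Solving the dual: y* = (0, 1.3333, 0.6667).
  dual value b^T y* = 22.
Strong duality: c^T x* = b^T y*. Confirmed.

22


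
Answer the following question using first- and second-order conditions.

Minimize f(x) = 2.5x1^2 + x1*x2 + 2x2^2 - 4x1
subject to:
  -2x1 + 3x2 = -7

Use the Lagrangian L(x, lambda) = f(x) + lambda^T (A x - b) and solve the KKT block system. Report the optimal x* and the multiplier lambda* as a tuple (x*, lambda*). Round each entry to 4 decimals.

Form the Lagrangian:
  L(x, lambda) = (1/2) x^T Q x + c^T x + lambda^T (A x - b)
Stationarity (grad_x L = 0): Q x + c + A^T lambda = 0.
Primal feasibility: A x = b.

This gives the KKT block system:
  [ Q   A^T ] [ x     ]   [-c ]
  [ A    0  ] [ lambda ] = [ b ]

Solving the linear system:
  x*      = (1.5479, -1.3014)
  lambda* = (1.2192)
  f(x*)   = 1.1712

x* = (1.5479, -1.3014), lambda* = (1.2192)


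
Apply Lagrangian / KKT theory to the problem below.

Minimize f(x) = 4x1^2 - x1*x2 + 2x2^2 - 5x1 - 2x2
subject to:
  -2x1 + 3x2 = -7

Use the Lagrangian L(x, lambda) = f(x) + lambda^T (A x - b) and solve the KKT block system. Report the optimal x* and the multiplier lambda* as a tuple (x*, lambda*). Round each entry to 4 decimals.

Form the Lagrangian:
  L(x, lambda) = (1/2) x^T Q x + c^T x + lambda^T (A x - b)
Stationarity (grad_x L = 0): Q x + c + A^T lambda = 0.
Primal feasibility: A x = b.

This gives the KKT block system:
  [ Q   A^T ] [ x     ]   [-c ]
  [ A    0  ] [ lambda ] = [ b ]

Solving the linear system:
  x*      = (1.2105, -1.5263)
  lambda* = (3.1053)
  f(x*)   = 9.3684

x* = (1.2105, -1.5263), lambda* = (3.1053)


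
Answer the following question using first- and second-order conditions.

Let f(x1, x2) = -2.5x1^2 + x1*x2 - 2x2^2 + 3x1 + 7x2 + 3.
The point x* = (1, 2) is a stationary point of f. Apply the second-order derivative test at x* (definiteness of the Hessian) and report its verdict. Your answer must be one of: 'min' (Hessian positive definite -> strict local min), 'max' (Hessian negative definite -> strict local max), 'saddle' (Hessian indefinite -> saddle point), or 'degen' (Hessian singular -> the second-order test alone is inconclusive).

Compute the Hessian H = grad^2 f:
  H = [[-5, 1], [1, -4]]
Verify stationarity: grad f(x*) = H x* + g = (0, 0).
Eigenvalues of H: -5.618, -3.382.
Both eigenvalues < 0, so H is negative definite -> x* is a strict local max.

max


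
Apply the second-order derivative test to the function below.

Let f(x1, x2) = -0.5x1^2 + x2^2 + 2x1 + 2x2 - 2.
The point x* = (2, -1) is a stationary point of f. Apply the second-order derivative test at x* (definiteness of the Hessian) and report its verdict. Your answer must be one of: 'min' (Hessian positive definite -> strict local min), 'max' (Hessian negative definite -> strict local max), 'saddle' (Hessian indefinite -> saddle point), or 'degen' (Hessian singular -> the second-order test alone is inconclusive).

Compute the Hessian H = grad^2 f:
  H = [[-1, 0], [0, 2]]
Verify stationarity: grad f(x*) = H x* + g = (0, 0).
Eigenvalues of H: -1, 2.
Eigenvalues have mixed signs, so H is indefinite -> x* is a saddle point.

saddle


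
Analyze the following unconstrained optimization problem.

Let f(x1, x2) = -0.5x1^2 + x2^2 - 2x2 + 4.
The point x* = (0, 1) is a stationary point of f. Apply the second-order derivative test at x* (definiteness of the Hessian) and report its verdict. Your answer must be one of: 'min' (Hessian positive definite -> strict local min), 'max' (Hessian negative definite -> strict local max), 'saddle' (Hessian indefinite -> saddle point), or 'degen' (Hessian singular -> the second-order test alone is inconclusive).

Compute the Hessian H = grad^2 f:
  H = [[-1, 0], [0, 2]]
Verify stationarity: grad f(x*) = H x* + g = (0, 0).
Eigenvalues of H: -1, 2.
Eigenvalues have mixed signs, so H is indefinite -> x* is a saddle point.

saddle


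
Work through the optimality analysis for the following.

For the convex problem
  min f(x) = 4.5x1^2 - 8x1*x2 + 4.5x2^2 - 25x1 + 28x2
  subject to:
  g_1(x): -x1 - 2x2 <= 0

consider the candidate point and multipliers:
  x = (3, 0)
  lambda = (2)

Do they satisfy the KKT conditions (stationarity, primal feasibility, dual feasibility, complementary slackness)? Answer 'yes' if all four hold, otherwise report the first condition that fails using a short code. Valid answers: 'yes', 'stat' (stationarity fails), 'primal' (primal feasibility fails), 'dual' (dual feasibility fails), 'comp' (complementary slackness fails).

Gradient of f: grad f(x) = Q x + c = (2, 4)
Constraint values g_i(x) = a_i^T x - b_i:
  g_1((3, 0)) = -3
Stationarity residual: grad f(x) + sum_i lambda_i a_i = (0, 0)
  -> stationarity OK
Primal feasibility (all g_i <= 0): OK
Dual feasibility (all lambda_i >= 0): OK
Complementary slackness (lambda_i * g_i(x) = 0 for all i): FAILS

Verdict: the first failing condition is complementary_slackness -> comp.

comp


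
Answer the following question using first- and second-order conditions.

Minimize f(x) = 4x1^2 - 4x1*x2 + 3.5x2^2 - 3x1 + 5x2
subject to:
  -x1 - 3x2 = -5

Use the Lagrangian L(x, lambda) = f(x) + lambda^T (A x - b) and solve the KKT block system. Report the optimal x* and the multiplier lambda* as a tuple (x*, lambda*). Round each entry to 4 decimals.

Form the Lagrangian:
  L(x, lambda) = (1/2) x^T Q x + c^T x + lambda^T (A x - b)
Stationarity (grad_x L = 0): Q x + c + A^T lambda = 0.
Primal feasibility: A x = b.

This gives the KKT block system:
  [ Q   A^T ] [ x     ]   [-c ]
  [ A    0  ] [ lambda ] = [ b ]

Solving the linear system:
  x*      = (1.3301, 1.2233)
  lambda* = (2.7476)
  f(x*)   = 7.932

x* = (1.3301, 1.2233), lambda* = (2.7476)


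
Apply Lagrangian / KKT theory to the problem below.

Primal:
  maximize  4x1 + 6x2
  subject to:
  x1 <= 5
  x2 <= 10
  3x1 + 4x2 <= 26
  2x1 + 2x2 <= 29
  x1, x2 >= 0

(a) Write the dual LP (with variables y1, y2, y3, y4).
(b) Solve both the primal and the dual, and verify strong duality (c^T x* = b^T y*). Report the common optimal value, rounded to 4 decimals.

The standard primal-dual pair for 'max c^T x s.t. A x <= b, x >= 0' is:
  Dual:  min b^T y  s.t.  A^T y >= c,  y >= 0.

So the dual LP is:
  minimize  5y1 + 10y2 + 26y3 + 29y4
  subject to:
    y1 + 3y3 + 2y4 >= 4
    y2 + 4y3 + 2y4 >= 6
    y1, y2, y3, y4 >= 0

Solving the primal: x* = (0, 6.5).
  primal value c^T x* = 39.
Solving the dual: y* = (0, 0, 1.5, 0).
  dual value b^T y* = 39.
Strong duality: c^T x* = b^T y*. Confirmed.

39


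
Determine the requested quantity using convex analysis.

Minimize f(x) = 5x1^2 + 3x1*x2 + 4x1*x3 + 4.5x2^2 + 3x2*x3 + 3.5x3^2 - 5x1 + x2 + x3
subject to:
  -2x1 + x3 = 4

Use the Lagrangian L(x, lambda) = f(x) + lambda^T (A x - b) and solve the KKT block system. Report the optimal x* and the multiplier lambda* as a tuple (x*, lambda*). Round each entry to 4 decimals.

Form the Lagrangian:
  L(x, lambda) = (1/2) x^T Q x + c^T x + lambda^T (A x - b)
Stationarity (grad_x L = 0): Q x + c + A^T lambda = 0.
Primal feasibility: A x = b.

This gives the KKT block system:
  [ Q   A^T ] [ x     ]   [-c ]
  [ A    0  ] [ lambda ] = [ b ]

Solving the linear system:
  x*      = (-1.2444, -0.2, 1.5111)
  lambda* = (-6)
  f(x*)   = 15.7667

x* = (-1.2444, -0.2, 1.5111), lambda* = (-6)


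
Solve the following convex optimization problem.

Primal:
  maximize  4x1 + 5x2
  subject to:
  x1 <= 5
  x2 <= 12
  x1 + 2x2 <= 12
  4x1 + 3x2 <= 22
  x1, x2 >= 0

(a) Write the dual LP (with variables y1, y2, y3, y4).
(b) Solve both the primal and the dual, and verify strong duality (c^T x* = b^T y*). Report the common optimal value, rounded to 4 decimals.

The standard primal-dual pair for 'max c^T x s.t. A x <= b, x >= 0' is:
  Dual:  min b^T y  s.t.  A^T y >= c,  y >= 0.

So the dual LP is:
  minimize  5y1 + 12y2 + 12y3 + 22y4
  subject to:
    y1 + y3 + 4y4 >= 4
    y2 + 2y3 + 3y4 >= 5
    y1, y2, y3, y4 >= 0

Solving the primal: x* = (1.6, 5.2).
  primal value c^T x* = 32.4.
Solving the dual: y* = (0, 0, 1.6, 0.6).
  dual value b^T y* = 32.4.
Strong duality: c^T x* = b^T y*. Confirmed.

32.4


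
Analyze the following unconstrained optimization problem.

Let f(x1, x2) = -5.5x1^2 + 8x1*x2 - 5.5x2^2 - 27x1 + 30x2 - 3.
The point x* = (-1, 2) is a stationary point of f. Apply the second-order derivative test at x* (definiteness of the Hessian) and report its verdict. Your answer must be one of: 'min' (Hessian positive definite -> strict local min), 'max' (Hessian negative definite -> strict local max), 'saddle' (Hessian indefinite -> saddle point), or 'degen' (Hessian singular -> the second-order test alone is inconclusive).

Compute the Hessian H = grad^2 f:
  H = [[-11, 8], [8, -11]]
Verify stationarity: grad f(x*) = H x* + g = (0, 0).
Eigenvalues of H: -19, -3.
Both eigenvalues < 0, so H is negative definite -> x* is a strict local max.

max


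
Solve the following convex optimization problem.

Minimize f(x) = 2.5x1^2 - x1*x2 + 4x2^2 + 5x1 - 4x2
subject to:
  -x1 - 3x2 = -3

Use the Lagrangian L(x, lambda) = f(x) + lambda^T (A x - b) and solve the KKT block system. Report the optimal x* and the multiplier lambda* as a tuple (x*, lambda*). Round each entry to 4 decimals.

Form the Lagrangian:
  L(x, lambda) = (1/2) x^T Q x + c^T x + lambda^T (A x - b)
Stationarity (grad_x L = 0): Q x + c + A^T lambda = 0.
Primal feasibility: A x = b.

This gives the KKT block system:
  [ Q   A^T ] [ x     ]   [-c ]
  [ A    0  ] [ lambda ] = [ b ]

Solving the linear system:
  x*      = (-0.4068, 1.1356)
  lambda* = (1.8305)
  f(x*)   = -0.5424

x* = (-0.4068, 1.1356), lambda* = (1.8305)


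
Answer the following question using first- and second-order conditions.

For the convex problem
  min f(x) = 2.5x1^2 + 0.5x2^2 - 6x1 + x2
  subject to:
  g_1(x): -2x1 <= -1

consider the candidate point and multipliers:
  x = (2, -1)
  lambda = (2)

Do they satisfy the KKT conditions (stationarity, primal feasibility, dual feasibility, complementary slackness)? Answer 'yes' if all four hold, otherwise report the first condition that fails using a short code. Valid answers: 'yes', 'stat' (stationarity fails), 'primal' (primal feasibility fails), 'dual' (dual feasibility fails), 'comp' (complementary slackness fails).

Gradient of f: grad f(x) = Q x + c = (4, 0)
Constraint values g_i(x) = a_i^T x - b_i:
  g_1((2, -1)) = -3
Stationarity residual: grad f(x) + sum_i lambda_i a_i = (0, 0)
  -> stationarity OK
Primal feasibility (all g_i <= 0): OK
Dual feasibility (all lambda_i >= 0): OK
Complementary slackness (lambda_i * g_i(x) = 0 for all i): FAILS

Verdict: the first failing condition is complementary_slackness -> comp.

comp


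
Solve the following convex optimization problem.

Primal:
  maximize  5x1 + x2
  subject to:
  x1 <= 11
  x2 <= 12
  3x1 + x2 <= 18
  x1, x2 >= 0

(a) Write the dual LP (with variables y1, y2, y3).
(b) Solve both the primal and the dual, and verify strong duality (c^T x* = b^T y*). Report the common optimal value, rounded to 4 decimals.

The standard primal-dual pair for 'max c^T x s.t. A x <= b, x >= 0' is:
  Dual:  min b^T y  s.t.  A^T y >= c,  y >= 0.

So the dual LP is:
  minimize  11y1 + 12y2 + 18y3
  subject to:
    y1 + 3y3 >= 5
    y2 + y3 >= 1
    y1, y2, y3 >= 0

Solving the primal: x* = (6, 0).
  primal value c^T x* = 30.
Solving the dual: y* = (0, 0, 1.6667).
  dual value b^T y* = 30.
Strong duality: c^T x* = b^T y*. Confirmed.

30


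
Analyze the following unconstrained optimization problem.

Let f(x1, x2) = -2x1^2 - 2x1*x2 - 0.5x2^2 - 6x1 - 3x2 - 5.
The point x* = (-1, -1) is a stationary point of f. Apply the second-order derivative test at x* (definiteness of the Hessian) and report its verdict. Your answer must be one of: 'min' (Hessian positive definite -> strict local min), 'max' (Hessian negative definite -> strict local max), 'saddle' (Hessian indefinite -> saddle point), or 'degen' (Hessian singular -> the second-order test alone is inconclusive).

Compute the Hessian H = grad^2 f:
  H = [[-4, -2], [-2, -1]]
Verify stationarity: grad f(x*) = H x* + g = (0, 0).
Eigenvalues of H: -5, 0.
H has a zero eigenvalue (singular; negative semidefinite but not definite), so H is neither positive definite, negative definite, nor indefinite. The second-order test alone is inconclusive -> degen.
(Indeed, f is constant along the null direction of H through x*, so x* is not a strict local extremum.)

degen


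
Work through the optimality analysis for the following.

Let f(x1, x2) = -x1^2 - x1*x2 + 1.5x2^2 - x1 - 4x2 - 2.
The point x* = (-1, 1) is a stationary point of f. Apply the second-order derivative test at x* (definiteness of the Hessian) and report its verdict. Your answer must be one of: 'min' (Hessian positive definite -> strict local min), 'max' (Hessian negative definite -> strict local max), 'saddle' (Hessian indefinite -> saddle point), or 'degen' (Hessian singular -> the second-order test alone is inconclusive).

Compute the Hessian H = grad^2 f:
  H = [[-2, -1], [-1, 3]]
Verify stationarity: grad f(x*) = H x* + g = (0, 0).
Eigenvalues of H: -2.1926, 3.1926.
Eigenvalues have mixed signs, so H is indefinite -> x* is a saddle point.

saddle


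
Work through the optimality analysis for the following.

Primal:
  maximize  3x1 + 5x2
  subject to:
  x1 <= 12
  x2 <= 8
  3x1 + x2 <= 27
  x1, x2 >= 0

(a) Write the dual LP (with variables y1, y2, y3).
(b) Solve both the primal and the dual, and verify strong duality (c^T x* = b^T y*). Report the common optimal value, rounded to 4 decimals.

The standard primal-dual pair for 'max c^T x s.t. A x <= b, x >= 0' is:
  Dual:  min b^T y  s.t.  A^T y >= c,  y >= 0.

So the dual LP is:
  minimize  12y1 + 8y2 + 27y3
  subject to:
    y1 + 3y3 >= 3
    y2 + y3 >= 5
    y1, y2, y3 >= 0

Solving the primal: x* = (6.3333, 8).
  primal value c^T x* = 59.
Solving the dual: y* = (0, 4, 1).
  dual value b^T y* = 59.
Strong duality: c^T x* = b^T y*. Confirmed.

59


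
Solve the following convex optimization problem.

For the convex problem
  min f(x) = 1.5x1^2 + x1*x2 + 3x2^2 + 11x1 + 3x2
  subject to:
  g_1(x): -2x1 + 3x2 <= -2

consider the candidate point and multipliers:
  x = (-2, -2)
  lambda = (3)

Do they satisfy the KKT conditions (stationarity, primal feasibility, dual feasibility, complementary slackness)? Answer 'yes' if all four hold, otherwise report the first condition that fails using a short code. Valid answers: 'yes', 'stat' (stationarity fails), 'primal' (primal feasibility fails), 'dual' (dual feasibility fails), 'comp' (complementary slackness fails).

Gradient of f: grad f(x) = Q x + c = (3, -11)
Constraint values g_i(x) = a_i^T x - b_i:
  g_1((-2, -2)) = 0
Stationarity residual: grad f(x) + sum_i lambda_i a_i = (-3, -2)
  -> stationarity FAILS
Primal feasibility (all g_i <= 0): OK
Dual feasibility (all lambda_i >= 0): OK
Complementary slackness (lambda_i * g_i(x) = 0 for all i): OK

Verdict: the first failing condition is stationarity -> stat.

stat


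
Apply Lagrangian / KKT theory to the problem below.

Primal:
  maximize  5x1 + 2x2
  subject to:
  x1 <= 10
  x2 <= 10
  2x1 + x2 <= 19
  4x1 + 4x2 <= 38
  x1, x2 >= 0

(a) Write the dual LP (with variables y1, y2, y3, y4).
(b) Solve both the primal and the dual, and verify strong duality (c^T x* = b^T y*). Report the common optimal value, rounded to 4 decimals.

The standard primal-dual pair for 'max c^T x s.t. A x <= b, x >= 0' is:
  Dual:  min b^T y  s.t.  A^T y >= c,  y >= 0.

So the dual LP is:
  minimize  10y1 + 10y2 + 19y3 + 38y4
  subject to:
    y1 + 2y3 + 4y4 >= 5
    y2 + y3 + 4y4 >= 2
    y1, y2, y3, y4 >= 0

Solving the primal: x* = (9.5, 0).
  primal value c^T x* = 47.5.
Solving the dual: y* = (0, 0, 0, 1.25).
  dual value b^T y* = 47.5.
Strong duality: c^T x* = b^T y*. Confirmed.

47.5


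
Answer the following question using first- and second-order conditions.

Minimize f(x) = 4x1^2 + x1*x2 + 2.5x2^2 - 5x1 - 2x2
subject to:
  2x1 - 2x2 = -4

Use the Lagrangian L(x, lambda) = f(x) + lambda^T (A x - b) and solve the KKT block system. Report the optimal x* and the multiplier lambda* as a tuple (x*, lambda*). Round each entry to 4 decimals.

Form the Lagrangian:
  L(x, lambda) = (1/2) x^T Q x + c^T x + lambda^T (A x - b)
Stationarity (grad_x L = 0): Q x + c + A^T lambda = 0.
Primal feasibility: A x = b.

This gives the KKT block system:
  [ Q   A^T ] [ x     ]   [-c ]
  [ A    0  ] [ lambda ] = [ b ]

Solving the linear system:
  x*      = (-0.3333, 1.6667)
  lambda* = (3)
  f(x*)   = 5.1667

x* = (-0.3333, 1.6667), lambda* = (3)


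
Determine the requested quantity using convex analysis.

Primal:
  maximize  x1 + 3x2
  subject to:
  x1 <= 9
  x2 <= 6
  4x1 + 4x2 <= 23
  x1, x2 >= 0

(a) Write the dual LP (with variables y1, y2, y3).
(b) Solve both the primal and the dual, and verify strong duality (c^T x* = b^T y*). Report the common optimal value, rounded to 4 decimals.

The standard primal-dual pair for 'max c^T x s.t. A x <= b, x >= 0' is:
  Dual:  min b^T y  s.t.  A^T y >= c,  y >= 0.

So the dual LP is:
  minimize  9y1 + 6y2 + 23y3
  subject to:
    y1 + 4y3 >= 1
    y2 + 4y3 >= 3
    y1, y2, y3 >= 0

Solving the primal: x* = (0, 5.75).
  primal value c^T x* = 17.25.
Solving the dual: y* = (0, 0, 0.75).
  dual value b^T y* = 17.25.
Strong duality: c^T x* = b^T y*. Confirmed.

17.25


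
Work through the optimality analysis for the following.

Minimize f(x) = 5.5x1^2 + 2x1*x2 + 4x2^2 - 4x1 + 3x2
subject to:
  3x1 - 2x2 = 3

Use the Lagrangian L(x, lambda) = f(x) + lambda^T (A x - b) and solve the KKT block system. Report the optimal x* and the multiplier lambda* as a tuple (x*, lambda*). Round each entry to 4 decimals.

Form the Lagrangian:
  L(x, lambda) = (1/2) x^T Q x + c^T x + lambda^T (A x - b)
Stationarity (grad_x L = 0): Q x + c + A^T lambda = 0.
Primal feasibility: A x = b.

This gives the KKT block system:
  [ Q   A^T ] [ x     ]   [-c ]
  [ A    0  ] [ lambda ] = [ b ]

Solving the linear system:
  x*      = (0.5857, -0.6214)
  lambda* = (-0.4)
  f(x*)   = -1.5036

x* = (0.5857, -0.6214), lambda* = (-0.4)


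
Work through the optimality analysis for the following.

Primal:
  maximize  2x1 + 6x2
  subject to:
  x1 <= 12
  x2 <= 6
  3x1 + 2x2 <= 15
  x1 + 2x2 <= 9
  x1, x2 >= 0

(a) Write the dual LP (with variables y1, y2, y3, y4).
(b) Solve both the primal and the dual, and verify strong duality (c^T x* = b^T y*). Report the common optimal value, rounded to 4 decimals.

The standard primal-dual pair for 'max c^T x s.t. A x <= b, x >= 0' is:
  Dual:  min b^T y  s.t.  A^T y >= c,  y >= 0.

So the dual LP is:
  minimize  12y1 + 6y2 + 15y3 + 9y4
  subject to:
    y1 + 3y3 + y4 >= 2
    y2 + 2y3 + 2y4 >= 6
    y1, y2, y3, y4 >= 0

Solving the primal: x* = (0, 4.5).
  primal value c^T x* = 27.
Solving the dual: y* = (0, 0, 0, 3).
  dual value b^T y* = 27.
Strong duality: c^T x* = b^T y*. Confirmed.

27
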